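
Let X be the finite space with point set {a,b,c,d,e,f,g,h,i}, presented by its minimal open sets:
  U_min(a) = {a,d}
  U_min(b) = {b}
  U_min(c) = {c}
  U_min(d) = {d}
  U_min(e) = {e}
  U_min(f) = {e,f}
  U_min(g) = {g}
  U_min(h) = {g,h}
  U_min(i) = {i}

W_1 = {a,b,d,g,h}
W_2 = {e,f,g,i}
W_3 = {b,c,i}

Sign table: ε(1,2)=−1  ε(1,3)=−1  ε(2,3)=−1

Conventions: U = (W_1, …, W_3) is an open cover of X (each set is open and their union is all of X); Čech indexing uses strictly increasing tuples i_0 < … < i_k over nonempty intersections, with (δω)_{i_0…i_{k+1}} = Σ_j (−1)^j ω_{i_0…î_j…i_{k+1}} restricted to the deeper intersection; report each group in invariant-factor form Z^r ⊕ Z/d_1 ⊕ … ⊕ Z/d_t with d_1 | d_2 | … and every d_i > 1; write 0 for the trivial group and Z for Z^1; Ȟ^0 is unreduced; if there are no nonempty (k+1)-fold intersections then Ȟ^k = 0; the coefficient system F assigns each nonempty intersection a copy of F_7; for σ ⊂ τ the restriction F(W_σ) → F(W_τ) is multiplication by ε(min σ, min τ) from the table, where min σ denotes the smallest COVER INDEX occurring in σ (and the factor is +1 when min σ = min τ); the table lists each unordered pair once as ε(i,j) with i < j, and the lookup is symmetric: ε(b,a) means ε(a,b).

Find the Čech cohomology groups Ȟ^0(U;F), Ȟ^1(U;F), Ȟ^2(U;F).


cover nerve:
  W12={g} W13={b} W23={i}
C dims 3,3; δ0: rk_F7 3
Ȟ^0: (3−3)−0=0 ⇒ 0
Ȟ^1: (3−0)−3=0 ⇒ 0
Ȟ^2: (0−0)−0=0 ⇒ 0

Ȟ^0(U;F) ≅ 0; Ȟ^1(U;F) ≅ 0; Ȟ^2(U;F) ≅ 0


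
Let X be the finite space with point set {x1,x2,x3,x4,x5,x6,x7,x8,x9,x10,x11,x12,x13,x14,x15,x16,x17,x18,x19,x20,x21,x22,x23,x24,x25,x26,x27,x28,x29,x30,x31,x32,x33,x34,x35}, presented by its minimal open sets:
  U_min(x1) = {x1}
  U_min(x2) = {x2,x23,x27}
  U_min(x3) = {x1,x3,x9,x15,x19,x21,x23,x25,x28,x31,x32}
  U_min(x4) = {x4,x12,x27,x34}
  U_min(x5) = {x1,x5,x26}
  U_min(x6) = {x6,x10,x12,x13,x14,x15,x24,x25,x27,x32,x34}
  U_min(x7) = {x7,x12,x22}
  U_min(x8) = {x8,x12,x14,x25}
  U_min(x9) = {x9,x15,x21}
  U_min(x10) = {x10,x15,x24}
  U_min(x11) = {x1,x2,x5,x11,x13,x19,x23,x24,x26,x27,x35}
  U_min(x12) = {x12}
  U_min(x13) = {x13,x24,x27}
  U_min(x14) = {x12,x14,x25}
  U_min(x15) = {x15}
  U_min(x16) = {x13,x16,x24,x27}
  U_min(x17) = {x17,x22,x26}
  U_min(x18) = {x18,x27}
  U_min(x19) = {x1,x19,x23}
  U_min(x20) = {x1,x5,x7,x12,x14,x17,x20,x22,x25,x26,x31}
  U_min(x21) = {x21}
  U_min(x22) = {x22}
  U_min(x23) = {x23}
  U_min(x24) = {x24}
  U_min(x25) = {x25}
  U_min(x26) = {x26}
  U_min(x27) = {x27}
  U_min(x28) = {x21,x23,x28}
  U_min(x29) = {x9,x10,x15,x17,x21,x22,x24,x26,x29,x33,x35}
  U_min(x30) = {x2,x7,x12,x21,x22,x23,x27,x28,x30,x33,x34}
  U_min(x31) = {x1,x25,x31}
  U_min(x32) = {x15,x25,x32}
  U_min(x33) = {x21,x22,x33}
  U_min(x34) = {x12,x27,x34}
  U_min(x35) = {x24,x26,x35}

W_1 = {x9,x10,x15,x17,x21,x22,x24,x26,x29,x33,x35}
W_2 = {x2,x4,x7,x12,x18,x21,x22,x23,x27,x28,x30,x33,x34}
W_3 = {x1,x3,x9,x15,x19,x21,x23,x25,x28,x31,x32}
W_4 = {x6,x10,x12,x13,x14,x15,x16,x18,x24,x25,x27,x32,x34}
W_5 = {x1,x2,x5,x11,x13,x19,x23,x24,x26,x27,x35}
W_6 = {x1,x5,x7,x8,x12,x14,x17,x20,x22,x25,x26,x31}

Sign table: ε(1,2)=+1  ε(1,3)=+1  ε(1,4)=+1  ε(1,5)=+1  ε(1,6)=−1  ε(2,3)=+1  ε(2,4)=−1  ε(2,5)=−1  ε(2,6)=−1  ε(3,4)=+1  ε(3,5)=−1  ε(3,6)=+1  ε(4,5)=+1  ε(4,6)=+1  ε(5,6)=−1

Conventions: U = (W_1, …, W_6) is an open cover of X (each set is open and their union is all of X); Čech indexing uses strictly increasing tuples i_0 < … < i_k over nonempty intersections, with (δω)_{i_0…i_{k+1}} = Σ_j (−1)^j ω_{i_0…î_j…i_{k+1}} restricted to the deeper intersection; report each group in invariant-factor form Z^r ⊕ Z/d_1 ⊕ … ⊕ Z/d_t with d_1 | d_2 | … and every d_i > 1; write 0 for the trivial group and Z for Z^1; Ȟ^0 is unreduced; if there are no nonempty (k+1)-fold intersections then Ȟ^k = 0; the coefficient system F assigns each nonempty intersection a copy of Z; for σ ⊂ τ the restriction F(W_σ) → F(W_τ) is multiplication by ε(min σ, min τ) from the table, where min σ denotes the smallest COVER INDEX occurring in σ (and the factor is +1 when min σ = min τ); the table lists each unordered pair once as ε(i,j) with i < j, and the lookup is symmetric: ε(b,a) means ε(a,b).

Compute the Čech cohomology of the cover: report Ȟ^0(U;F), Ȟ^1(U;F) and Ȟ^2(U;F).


cover nerve:
  W12={x21,x22,x33} W13={x9,x15,x21} W14={x10,x15,x24} W15={x24,x26,x35} W16={x17,x22,x26} W23={x21,x23,x28} W24={x12,x18,x27,x34} W25={x2,x23,x27} W26={x7,x12,x22} W34={x15,x25,x32} W35={x1,x19,x23} W36={x1,x25,x31} W45={x13,x24,x27} W46={x12,x14,x25} W56={x1,x5,x26}
  W123={x21} W126={x22} W134={x15} W145={x24} W156={x26} W235={x23} W245={x27} W246={x12} W346={x25} W356={x1}
C dims 6,15,10; δ0: rk 6, SNF 1^5·2; δ1: rk 9, SNF 1^9
Ȟ^0: (6−6)−0=0 ⇒ 0
Ȟ^1: (15−9)−6=0 plus torsion [2] ⇒ Z/2
Ȟ^2: (10−0)−9=1 ⇒ Z

Ȟ^0(U;F) ≅ 0, Ȟ^1(U;F) ≅ Z/2 and Ȟ^2(U;F) ≅ Z


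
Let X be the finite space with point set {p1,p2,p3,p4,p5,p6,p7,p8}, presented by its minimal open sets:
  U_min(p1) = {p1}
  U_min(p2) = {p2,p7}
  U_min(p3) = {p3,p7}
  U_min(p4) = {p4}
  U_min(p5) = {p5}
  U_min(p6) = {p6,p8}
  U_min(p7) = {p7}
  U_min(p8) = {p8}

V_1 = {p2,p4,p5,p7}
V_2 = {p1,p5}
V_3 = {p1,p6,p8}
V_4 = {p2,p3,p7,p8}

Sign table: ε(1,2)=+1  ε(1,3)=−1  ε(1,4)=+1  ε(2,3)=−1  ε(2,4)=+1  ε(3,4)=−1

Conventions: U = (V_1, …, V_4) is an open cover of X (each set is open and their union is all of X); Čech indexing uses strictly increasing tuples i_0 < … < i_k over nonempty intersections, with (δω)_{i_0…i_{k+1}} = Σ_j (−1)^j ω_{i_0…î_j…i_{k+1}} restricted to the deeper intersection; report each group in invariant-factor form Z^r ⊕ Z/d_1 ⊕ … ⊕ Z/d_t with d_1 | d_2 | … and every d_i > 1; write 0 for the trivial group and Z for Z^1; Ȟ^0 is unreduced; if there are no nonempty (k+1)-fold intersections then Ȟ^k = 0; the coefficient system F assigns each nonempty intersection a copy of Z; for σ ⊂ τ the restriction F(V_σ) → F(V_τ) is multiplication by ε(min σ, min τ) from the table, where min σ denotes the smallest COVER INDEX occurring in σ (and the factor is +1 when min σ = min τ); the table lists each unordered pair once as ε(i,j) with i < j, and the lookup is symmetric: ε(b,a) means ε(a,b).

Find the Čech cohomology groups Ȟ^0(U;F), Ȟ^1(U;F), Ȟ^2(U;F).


cover nerve:
  V12={p5} V14={p2,p7} V23={p1} V34={p8}
C dims 4,4; δ0: rk 3, SNF 1^3
Ȟ^0: (4−3)−0=1 ⇒ Z
Ȟ^1: (4−0)−3=1 ⇒ Z
Ȟ^2: (0−0)−0=0 ⇒ 0

Ȟ^0(U;F) ≅ Z, Ȟ^1(U;F) ≅ Z, Ȟ^2(U;F) ≅ 0


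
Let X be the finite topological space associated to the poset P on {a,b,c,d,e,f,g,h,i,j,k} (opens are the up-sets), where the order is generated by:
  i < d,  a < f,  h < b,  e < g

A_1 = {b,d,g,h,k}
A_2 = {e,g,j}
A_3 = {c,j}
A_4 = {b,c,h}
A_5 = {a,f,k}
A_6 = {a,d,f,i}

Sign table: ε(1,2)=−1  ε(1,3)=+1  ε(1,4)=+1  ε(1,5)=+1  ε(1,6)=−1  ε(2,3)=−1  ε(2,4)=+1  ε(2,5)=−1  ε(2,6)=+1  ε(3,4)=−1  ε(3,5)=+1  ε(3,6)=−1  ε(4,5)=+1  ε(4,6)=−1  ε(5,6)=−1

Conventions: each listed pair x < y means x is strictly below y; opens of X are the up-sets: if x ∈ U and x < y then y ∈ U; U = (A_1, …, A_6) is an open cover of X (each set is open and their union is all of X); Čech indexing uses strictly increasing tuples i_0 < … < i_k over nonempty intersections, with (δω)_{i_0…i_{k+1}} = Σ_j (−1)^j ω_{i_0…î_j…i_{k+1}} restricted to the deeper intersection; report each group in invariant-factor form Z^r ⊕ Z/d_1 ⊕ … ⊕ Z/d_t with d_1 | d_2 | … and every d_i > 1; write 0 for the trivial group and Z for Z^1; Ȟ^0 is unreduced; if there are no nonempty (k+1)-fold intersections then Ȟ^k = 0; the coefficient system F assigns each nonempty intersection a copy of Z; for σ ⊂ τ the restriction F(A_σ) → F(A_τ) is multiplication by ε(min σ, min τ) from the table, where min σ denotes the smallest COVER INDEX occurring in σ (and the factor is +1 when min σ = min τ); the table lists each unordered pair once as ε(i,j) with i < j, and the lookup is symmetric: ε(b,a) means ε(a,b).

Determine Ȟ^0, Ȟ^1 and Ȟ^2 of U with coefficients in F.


cover nerve:
  A12={g} A14={b,h} A15={k} A16={d} A23={j} A34={c} A56={a,f}
C dims 6,7; δ0: rk 6, SNF 1^5·2
Ȟ^0: (6−6)−0=0 ⇒ 0
Ȟ^1: (7−0)−6=1 plus torsion [2] ⇒ Z ⊕ Z/2
Ȟ^2: (0−0)−0=0 ⇒ 0

Ȟ^0 = 0,  Ȟ^1 = Z ⊕ Z/2,  Ȟ^2 = 0


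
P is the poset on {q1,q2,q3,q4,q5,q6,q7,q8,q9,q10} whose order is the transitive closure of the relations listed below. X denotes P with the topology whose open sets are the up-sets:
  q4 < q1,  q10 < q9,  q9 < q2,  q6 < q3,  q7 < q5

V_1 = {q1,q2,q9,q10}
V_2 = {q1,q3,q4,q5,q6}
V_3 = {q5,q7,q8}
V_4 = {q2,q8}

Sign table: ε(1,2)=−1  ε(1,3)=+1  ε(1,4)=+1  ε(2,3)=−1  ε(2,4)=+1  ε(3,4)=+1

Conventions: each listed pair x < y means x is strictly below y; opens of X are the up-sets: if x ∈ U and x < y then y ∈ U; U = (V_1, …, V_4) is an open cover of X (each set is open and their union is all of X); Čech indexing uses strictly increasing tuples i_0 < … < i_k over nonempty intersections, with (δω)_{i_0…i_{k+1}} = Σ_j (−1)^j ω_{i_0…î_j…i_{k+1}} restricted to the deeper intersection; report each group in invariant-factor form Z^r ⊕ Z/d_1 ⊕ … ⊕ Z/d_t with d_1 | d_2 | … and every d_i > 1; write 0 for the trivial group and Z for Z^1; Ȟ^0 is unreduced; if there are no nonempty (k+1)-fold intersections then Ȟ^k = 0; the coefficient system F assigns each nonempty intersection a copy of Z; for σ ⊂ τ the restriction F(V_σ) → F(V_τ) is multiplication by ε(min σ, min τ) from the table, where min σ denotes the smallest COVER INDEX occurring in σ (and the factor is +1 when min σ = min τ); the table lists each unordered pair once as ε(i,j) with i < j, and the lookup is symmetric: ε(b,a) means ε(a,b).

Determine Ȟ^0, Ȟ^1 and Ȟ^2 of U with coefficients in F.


Ȟ^0 ≅ Z; Ȟ^1 ≅ Z; Ȟ^2 ≅ 0

intersection data:
  V12={q1} V14={q2} V23={q5} V34={q8}
C dims 4,4; δ0: rk 3, SNF 1^3
Ȟ^0 = (4 − 3) − 0 = 1, so Ȟ^0 ≅ Z
Ȟ^1 = (4 − 0) − 3 = 1, so Ȟ^1 ≅ Z
Ȟ^2 = (0 − 0) − 0 = 0, so Ȟ^2 ≅ 0


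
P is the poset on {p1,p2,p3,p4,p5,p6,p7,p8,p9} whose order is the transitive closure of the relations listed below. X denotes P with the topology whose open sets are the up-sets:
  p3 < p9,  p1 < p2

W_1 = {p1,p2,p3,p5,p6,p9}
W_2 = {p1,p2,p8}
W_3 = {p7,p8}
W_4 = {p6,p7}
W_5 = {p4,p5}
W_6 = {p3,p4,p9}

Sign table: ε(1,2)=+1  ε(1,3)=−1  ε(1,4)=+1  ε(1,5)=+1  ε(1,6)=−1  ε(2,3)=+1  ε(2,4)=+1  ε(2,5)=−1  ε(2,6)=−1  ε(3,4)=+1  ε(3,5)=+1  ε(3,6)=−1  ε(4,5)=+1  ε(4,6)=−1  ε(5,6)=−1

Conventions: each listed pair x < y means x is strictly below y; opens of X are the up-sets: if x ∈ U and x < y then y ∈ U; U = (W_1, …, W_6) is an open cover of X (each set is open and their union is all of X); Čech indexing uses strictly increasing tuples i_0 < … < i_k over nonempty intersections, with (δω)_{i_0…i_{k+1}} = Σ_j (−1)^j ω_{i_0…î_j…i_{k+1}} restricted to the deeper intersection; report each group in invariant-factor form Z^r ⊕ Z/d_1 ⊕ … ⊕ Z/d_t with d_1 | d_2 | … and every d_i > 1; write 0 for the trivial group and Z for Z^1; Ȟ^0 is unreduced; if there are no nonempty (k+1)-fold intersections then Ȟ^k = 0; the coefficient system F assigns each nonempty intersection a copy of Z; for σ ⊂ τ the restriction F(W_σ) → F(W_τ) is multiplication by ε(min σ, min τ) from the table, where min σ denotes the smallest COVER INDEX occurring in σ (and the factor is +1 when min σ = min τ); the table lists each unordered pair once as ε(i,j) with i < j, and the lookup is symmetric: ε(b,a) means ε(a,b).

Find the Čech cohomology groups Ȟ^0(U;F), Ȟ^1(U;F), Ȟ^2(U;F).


Ȟ^0(U;F) ≅ Z,  Ȟ^1(U;F) ≅ Z^2,  Ȟ^2(U;F) ≅ 0

nerve of the cover:
  W12={p1,p2} W14={p6} W15={p5} W16={p3,p9} W23={p8} W34={p7} W56={p4}
C dims 6,7; δ0: rk 5, SNF 1^5
Ȟ^0 = (6 − 5) − 0 = 1, so Ȟ^0 ≅ Z
Ȟ^1 = (7 − 0) − 5 = 2, so Ȟ^1 ≅ Z^2
Ȟ^2 = (0 − 0) − 0 = 0, so Ȟ^2 ≅ 0


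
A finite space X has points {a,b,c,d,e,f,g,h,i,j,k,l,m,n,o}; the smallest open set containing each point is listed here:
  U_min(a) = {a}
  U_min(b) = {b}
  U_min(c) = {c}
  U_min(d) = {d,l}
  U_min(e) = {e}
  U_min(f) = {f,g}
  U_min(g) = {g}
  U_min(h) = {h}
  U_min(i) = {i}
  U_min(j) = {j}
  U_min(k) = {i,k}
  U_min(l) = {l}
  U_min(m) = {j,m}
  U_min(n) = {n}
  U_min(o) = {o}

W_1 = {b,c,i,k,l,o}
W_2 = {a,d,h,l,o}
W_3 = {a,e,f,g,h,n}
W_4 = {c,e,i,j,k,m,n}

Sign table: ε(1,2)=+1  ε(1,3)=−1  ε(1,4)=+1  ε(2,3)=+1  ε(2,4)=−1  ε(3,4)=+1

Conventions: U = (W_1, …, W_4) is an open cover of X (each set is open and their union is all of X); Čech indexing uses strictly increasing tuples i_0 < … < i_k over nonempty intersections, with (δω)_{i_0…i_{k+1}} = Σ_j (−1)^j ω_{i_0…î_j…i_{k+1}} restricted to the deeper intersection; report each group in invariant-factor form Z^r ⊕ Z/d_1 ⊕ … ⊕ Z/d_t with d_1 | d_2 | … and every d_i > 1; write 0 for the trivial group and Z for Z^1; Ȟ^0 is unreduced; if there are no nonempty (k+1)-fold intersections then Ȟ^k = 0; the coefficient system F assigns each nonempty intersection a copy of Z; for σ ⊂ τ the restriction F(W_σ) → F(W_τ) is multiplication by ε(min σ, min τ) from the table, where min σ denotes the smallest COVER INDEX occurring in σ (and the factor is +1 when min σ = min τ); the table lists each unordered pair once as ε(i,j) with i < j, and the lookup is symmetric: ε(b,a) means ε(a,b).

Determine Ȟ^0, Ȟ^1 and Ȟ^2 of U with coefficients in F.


Ȟ^0(U;F) ≅ Z,  Ȟ^1(U;F) ≅ Z,  Ȟ^2(U;F) ≅ 0

intersection data:
  W12={l,o} W14={c,i,k} W23={a,h} W34={e,n}
C dims 4,4; δ0: rk 3, SNF 1^3
Ȟ^0 = (4 − 3) − 0 = 1, so Ȟ^0 ≅ Z
Ȟ^1 = (4 − 0) − 3 = 1, so Ȟ^1 ≅ Z
Ȟ^2 = (0 − 0) − 0 = 0, so Ȟ^2 ≅ 0


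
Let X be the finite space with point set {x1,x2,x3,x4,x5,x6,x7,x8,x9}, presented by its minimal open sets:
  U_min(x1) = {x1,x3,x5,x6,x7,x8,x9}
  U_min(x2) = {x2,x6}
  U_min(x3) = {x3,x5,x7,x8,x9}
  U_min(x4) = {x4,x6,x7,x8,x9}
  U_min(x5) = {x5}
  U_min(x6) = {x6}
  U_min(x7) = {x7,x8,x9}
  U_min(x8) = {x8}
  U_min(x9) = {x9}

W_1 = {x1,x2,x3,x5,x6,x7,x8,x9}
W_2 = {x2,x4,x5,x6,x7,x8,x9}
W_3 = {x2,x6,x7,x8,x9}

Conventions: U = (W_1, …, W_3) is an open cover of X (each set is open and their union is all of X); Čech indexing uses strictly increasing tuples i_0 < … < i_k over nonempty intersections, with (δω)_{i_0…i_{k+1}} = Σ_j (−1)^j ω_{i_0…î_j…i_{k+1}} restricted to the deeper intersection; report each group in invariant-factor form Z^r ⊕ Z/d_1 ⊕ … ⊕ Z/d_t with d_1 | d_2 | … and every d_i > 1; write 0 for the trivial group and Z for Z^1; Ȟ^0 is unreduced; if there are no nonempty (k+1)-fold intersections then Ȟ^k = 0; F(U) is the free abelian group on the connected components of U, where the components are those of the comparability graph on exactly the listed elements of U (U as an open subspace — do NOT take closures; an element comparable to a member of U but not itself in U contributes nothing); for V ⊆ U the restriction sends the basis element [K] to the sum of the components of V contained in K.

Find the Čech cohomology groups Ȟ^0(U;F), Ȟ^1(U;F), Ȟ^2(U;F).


Ȟ^0 = Z,  Ȟ^1 = Z,  Ȟ^2 = 0

nerve of the cover:
  W12={x2,x5,x6,x7,x8,x9} W13={x2,x6,x7,x8,x9} W23={x2,x6,x7,x8,x9}
  W123={x2,x6,x7,x8,x9}
components per intersection:
  W1: {x1,x2,x3,x5,x6,x7,x8,x9}
  W2: {x2,x4,x6,x7,x8,x9} {x5}
  W3: {x2,x6} {x7,x8,x9}
  W12: {x2,x6} {x5} {x7,x8,x9}
  W13: {x2,x6} {x7,x8,x9}
  W23: {x2,x6} {x7,x8,x9}
  W123: {x2,x6} {x7,x8,x9}
C dims 5,7,2; δ0: rk 4, SNF 1^4; δ1: rk 2, SNF 1^2
Ȟ^0 = (5 − 4) − 0 = 1, so Ȟ^0 ≅ Z
Ȟ^1 = (7 − 2) − 4 = 1, so Ȟ^1 ≅ Z
Ȟ^2 = (2 − 0) − 2 = 0, so Ȟ^2 ≅ 0


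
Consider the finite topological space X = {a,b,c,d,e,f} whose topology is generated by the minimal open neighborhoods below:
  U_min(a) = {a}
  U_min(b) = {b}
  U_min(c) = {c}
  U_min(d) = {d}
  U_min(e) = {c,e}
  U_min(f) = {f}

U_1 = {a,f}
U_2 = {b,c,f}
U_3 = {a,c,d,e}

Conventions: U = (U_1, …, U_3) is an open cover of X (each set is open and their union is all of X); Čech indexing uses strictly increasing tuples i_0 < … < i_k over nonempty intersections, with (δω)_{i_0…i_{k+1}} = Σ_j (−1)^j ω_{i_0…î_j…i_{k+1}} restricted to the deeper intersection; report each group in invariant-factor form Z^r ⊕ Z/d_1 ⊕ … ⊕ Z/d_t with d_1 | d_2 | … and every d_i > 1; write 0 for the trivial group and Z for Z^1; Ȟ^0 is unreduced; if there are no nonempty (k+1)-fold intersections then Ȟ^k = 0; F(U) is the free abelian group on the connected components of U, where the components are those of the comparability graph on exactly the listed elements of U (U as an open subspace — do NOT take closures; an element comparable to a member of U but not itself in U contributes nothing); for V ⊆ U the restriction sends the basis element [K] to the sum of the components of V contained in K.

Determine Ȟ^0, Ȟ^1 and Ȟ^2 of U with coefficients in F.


Ȟ^0 ≅ Z^5, Ȟ^1 ≅ 0, Ȟ^2 ≅ 0

cover nerve:
  U12={f} U13={a} U23={c}
components per intersection:
  U1: {a} {f}
  U2: {b} {c} {f}
  U3: {a} {c,e} {d}
  U12: {f}
  U13: {a}
  U23: {c}
C dims 8,3; δ0: rk 3, SNF 1^3
Ȟ^0: (8−3)−0=5 ⇒ Z^5
Ȟ^1: (3−0)−3=0 ⇒ 0
Ȟ^2: (0−0)−0=0 ⇒ 0


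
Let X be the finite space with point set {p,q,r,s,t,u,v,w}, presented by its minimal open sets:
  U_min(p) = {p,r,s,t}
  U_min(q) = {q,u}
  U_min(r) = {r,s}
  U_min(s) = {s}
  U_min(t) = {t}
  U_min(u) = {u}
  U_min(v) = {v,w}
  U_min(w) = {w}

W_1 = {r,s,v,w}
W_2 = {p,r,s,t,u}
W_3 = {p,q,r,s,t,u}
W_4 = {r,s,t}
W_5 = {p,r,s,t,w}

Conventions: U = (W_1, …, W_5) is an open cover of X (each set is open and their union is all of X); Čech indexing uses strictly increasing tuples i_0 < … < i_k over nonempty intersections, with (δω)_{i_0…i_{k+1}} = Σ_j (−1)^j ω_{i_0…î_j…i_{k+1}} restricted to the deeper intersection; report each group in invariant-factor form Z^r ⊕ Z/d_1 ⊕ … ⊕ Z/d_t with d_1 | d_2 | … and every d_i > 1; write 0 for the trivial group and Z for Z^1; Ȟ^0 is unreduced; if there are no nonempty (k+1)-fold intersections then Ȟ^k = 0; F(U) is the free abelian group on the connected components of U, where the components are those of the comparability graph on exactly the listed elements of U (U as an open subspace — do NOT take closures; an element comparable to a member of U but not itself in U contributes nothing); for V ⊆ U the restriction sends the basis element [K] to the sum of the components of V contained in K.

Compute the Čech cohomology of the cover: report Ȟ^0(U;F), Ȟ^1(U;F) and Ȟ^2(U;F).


nerve of the cover:
  W12={r,s} W13={r,s} W14={r,s} W15={r,s,w} W23={p,r,s,t,u} W24={r,s,t} W25={p,r,s,t} W34={r,s,t} W35={p,r,s,t} W45={r,s,t}
  W123={r,s} W124={r,s} W125={r,s} W134={r,s} W135={r,s} W145={r,s} W234={r,s,t} W235={p,r,s,t} W245={r,s,t} W345={r,s,t}
  W1234={r,s} W1235={r,s} W1245={r,s} W1345={r,s} W2345={r,s,t}
  W12345={r,s}
components per intersection:
  W1: {r,s} {v,w}
  W2: {p,r,s,t} {u}
  W3: {p,r,s,t} {q,u}
  W4: {r,s} {t}
  W5: {p,r,s,t} {w}
  W12: {r,s}
  W13: {r,s}
  W14: {r,s}
  W15: {r,s} {w}
  W23: {p,r,s,t} {u}
  W24: {r,s} {t}
  W25: {p,r,s,t}
  W34: {r,s} {t}
  W35: {p,r,s,t}
  W45: {r,s} {t}
  W123: {r,s}
  W124: {r,s}
  W125: {r,s}
  W134: {r,s}
  W135: {r,s}
  W145: {r,s}
  W234: {r,s} {t}
  W235: {p,r,s,t}
  W245: {r,s} {t}
  W345: {r,s} {t}
  W1234: {r,s}
  W1235: {r,s}
  W1245: {r,s}
  W1345: {r,s}
  W2345: {r,s} {t}
  W12345: {r,s}
C dims 10,15,13,6; δ0: rk 7, SNF 1^7; δ1: rk 8, SNF 1^8; δ2: rk 5, SNF 1^5
Ȟ^0 = (10 − 7) − 0 = 3, so Ȟ^0 ≅ Z^3
Ȟ^1 = (15 − 8) − 7 = 0, so Ȟ^1 ≅ 0
Ȟ^2 = (13 − 5) − 8 = 0, so Ȟ^2 ≅ 0

Ȟ^0 ≅ Z^3,  Ȟ^1 ≅ 0,  Ȟ^2 ≅ 0


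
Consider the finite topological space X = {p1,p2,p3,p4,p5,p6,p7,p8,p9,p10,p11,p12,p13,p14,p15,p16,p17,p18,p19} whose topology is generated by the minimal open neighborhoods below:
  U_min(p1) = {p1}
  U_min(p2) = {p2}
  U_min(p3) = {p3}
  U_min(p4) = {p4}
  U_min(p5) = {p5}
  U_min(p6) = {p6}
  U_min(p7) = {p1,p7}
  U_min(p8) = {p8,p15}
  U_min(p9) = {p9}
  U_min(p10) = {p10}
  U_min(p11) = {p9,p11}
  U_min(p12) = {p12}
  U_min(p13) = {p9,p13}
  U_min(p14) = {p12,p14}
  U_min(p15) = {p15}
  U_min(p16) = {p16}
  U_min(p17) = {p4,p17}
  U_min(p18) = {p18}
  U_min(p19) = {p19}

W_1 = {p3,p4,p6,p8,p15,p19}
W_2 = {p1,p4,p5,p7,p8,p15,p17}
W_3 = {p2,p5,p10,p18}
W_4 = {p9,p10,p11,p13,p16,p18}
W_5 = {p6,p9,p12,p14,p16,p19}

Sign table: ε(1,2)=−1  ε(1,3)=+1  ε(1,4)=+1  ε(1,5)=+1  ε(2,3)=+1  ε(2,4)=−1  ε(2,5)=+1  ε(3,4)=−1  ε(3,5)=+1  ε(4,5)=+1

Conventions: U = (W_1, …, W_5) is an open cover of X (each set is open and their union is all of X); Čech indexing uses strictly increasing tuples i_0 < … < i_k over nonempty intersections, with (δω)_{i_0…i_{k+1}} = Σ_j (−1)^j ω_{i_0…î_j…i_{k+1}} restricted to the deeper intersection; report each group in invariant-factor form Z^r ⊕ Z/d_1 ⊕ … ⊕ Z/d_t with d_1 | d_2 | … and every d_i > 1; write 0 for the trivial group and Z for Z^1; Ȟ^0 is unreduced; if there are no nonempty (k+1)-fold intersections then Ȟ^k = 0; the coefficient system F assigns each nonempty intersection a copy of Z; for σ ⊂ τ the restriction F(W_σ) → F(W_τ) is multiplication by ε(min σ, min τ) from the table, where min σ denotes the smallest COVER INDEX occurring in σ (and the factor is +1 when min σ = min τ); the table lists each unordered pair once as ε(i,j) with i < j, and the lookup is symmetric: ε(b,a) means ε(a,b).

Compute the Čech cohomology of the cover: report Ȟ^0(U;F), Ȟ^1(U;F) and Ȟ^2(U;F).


nonempty overlaps:
  W12={p4,p8,p15} W15={p6,p19} W23={p5} W34={p10,p18} W45={p9,p16}
C dims 5,5; δ0: rk 4, SNF 1^4
degree 0: 5−4−0 = 1 → Ȟ^0 ≅ Z
degree 1: 5−0−4 = 1 → Ȟ^1 ≅ Z
degree 2: 0−0−0 = 0 → Ȟ^2 ≅ 0

Ȟ^0 ≅ Z,  Ȟ^1 ≅ Z,  Ȟ^2 ≅ 0


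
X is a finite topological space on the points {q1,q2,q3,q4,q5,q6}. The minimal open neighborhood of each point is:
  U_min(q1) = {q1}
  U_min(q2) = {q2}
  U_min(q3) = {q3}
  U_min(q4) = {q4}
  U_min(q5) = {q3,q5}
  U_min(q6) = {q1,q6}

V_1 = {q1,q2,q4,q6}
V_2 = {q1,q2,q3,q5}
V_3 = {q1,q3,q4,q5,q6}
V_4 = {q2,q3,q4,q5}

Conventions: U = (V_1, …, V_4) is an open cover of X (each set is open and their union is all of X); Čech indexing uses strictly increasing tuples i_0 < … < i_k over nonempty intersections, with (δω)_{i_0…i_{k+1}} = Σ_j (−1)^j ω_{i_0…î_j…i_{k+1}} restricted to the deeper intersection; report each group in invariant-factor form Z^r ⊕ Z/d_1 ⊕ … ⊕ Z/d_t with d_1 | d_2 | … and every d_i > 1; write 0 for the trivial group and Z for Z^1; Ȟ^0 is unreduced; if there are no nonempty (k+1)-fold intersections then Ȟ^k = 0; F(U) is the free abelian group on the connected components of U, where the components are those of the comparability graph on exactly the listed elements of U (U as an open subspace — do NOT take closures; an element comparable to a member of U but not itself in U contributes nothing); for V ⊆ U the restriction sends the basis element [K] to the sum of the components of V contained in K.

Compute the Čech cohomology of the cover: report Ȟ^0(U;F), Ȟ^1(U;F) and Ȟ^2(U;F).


Ȟ^0(U;F) ≅ Z^4, Ȟ^1(U;F) ≅ 0, Ȟ^2(U;F) ≅ 0

nerve of the cover:
  V12={q1,q2} V13={q1,q4,q6} V14={q2,q4} V23={q1,q3,q5} V24={q2,q3,q5} V34={q3,q4,q5}
  V123={q1} V124={q2} V134={q4} V234={q3,q5}
components per intersection:
  V1: {q1,q6} {q2} {q4}
  V2: {q1} {q2} {q3,q5}
  V3: {q1,q6} {q3,q5} {q4}
  V4: {q2} {q3,q5} {q4}
  V12: {q1} {q2}
  V13: {q1,q6} {q4}
  V14: {q2} {q4}
  V23: {q1} {q3,q5}
  V24: {q2} {q3,q5}
  V34: {q3,q5} {q4}
  V123: {q1}
  V124: {q2}
  V134: {q4}
  V234: {q3,q5}
C dims 12,12,4; δ0: rk 8, SNF 1^8; δ1: rk 4, SNF 1^4
Ȟ^0 = (12 − 8) − 0 = 4, so Ȟ^0 ≅ Z^4
Ȟ^1 = (12 − 4) − 8 = 0, so Ȟ^1 ≅ 0
Ȟ^2 = (4 − 0) − 4 = 0, so Ȟ^2 ≅ 0


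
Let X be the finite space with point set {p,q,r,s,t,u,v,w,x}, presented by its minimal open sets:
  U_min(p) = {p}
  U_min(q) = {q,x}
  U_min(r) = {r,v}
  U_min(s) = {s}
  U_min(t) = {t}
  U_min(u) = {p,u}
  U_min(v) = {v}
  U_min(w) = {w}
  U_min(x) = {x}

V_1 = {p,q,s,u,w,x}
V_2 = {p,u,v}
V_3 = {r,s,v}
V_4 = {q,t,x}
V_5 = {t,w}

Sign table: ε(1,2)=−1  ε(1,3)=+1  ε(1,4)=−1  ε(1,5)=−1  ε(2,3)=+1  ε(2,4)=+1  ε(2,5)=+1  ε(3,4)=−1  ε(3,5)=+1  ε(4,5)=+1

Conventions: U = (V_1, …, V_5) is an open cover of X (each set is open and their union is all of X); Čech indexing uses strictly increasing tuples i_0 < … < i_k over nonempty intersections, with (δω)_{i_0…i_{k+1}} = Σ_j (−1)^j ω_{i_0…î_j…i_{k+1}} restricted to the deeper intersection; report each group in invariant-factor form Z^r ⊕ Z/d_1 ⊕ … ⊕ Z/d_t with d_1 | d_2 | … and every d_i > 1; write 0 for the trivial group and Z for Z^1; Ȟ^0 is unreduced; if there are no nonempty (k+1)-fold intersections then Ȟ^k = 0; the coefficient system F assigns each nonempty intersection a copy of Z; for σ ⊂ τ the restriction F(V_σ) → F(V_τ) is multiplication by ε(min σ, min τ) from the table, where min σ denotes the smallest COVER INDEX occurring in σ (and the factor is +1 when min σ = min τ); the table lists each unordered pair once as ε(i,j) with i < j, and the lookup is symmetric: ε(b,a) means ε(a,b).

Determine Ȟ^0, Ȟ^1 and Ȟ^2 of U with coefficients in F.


Ȟ^0 ≅ 0, Ȟ^1 ≅ Z ⊕ Z/2 and Ȟ^2 ≅ 0

cover nerve:
  V12={p,u} V13={s} V14={q,x} V15={w} V23={v} V45={t}
C dims 5,6; δ0: rk 5, SNF 1^4·2
Ȟ^0: (5−5)−0=0 ⇒ 0
Ȟ^1: (6−0)−5=1 plus torsion [2] ⇒ Z ⊕ Z/2
Ȟ^2: (0−0)−0=0 ⇒ 0


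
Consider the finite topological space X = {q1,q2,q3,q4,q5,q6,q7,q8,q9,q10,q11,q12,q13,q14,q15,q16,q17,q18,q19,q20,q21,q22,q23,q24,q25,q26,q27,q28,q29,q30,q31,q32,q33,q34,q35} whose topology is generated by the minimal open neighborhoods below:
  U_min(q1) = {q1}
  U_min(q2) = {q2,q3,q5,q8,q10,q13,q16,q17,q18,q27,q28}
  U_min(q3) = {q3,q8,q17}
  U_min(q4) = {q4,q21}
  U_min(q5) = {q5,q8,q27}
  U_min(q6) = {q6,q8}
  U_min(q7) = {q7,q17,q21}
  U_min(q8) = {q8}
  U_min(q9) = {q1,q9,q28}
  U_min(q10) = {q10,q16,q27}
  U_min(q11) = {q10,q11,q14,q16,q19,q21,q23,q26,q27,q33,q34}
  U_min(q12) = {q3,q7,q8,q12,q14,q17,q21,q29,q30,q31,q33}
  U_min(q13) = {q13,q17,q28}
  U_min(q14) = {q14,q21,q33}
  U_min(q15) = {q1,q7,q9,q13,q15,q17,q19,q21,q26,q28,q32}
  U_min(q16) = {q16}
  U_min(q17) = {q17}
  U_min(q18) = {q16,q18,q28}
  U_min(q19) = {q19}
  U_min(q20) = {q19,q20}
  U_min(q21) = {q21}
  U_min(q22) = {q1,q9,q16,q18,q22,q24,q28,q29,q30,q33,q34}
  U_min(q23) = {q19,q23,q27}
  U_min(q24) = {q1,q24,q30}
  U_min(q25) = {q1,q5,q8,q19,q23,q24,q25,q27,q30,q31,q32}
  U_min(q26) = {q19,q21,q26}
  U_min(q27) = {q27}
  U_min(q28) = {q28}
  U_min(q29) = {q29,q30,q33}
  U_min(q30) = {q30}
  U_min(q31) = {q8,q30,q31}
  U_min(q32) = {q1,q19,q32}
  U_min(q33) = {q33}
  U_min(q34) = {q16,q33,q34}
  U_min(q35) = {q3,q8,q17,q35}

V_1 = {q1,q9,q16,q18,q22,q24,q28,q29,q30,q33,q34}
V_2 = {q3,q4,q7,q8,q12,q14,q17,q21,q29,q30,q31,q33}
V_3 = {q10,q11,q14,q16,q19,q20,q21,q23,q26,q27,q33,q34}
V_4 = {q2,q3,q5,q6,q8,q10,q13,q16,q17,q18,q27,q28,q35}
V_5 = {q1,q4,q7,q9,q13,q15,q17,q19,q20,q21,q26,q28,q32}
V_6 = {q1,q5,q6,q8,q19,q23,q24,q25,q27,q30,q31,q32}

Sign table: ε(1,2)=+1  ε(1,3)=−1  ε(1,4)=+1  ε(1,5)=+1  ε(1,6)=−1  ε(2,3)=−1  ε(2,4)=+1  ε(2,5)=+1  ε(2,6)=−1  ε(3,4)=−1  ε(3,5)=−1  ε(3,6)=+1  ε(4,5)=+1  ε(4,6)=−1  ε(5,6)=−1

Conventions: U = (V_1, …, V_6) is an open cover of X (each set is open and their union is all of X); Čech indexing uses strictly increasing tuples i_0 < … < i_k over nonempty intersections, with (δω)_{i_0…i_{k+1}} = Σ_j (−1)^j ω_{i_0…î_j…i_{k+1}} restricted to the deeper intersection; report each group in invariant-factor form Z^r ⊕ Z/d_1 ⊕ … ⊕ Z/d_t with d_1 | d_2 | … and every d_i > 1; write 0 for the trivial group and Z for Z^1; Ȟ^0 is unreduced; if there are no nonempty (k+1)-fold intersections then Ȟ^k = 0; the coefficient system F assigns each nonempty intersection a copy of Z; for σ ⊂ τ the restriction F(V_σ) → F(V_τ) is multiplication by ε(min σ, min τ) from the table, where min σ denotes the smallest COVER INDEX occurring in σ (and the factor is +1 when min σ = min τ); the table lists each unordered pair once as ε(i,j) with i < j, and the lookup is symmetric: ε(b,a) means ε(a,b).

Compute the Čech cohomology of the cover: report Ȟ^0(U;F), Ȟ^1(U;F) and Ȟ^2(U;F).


Ȟ^0 = Z; Ȟ^1 = 0; Ȟ^2 = Z/2

nerve simplices:
  V12={q29,q30,q33} V13={q16,q33,q34} V14={q16,q18,q28} V15={q1,q9,q28} V16={q1,q24,q30} V23={q14,q21,q33} V24={q3,q8,q17} V25={q4,q7,q17,q21} V26={q8,q30,q31} V34={q10,q16,q27} V35={q19,q20,q21,q26} V36={q19,q23,q27} V45={q13,q17,q28} V46={q5,q6,q8,q27} V56={q1,q19,q32}
  V123={q33} V126={q30} V134={q16} V145={q28} V156={q1} V235={q21} V245={q17} V246={q8} V346={q27} V356={q19}
C dims 6,15,10; δ0: rk 5, SNF 1^5; δ1: rk 10, SNF 1^9·2
degree 0: 6−5−0 = 1 → Ȟ^0 ≅ Z
degree 1: 15−10−5 = 0 → Ȟ^1 ≅ 0
degree 2: 10−0−10 = 0 plus torsion [2] → Ȟ^2 ≅ Z/2


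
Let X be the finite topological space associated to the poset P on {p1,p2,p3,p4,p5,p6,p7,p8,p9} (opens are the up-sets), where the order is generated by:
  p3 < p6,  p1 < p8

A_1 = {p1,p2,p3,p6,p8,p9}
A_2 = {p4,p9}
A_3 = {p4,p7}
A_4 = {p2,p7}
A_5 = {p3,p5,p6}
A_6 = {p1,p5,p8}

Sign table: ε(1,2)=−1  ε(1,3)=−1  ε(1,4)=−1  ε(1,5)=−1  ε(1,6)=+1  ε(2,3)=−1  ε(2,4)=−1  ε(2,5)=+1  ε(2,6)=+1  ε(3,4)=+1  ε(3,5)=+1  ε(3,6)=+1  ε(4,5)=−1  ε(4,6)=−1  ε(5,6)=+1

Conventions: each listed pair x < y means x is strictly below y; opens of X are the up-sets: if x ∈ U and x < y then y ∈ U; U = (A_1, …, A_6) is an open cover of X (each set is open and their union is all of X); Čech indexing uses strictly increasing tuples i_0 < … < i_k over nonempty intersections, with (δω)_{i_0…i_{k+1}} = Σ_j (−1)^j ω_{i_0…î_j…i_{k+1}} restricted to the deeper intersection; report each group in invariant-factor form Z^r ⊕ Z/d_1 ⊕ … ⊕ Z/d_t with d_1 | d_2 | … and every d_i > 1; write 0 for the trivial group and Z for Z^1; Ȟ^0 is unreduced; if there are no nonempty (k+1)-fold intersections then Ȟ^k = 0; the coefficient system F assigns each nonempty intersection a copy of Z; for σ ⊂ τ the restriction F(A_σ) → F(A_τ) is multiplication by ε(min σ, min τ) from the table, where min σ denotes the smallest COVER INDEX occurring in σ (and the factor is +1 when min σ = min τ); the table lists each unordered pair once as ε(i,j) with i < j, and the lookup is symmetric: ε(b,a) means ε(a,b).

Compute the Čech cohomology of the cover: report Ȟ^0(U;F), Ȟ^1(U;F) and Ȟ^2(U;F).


Ȟ^0(U;F) ≅ 0; Ȟ^1(U;F) ≅ Z ⊕ Z/2; Ȟ^2(U;F) ≅ 0

nerve simplices:
  A12={p9} A14={p2} A15={p3,p6} A16={p1,p8} A23={p4} A34={p7} A56={p5}
C dims 6,7; δ0: rk 6, SNF 1^5·2
degree 0: 6−6−0 = 0 → Ȟ^0 ≅ 0
degree 1: 7−0−6 = 1 plus torsion [2] → Ȟ^1 ≅ Z ⊕ Z/2
degree 2: 0−0−0 = 0 → Ȟ^2 ≅ 0


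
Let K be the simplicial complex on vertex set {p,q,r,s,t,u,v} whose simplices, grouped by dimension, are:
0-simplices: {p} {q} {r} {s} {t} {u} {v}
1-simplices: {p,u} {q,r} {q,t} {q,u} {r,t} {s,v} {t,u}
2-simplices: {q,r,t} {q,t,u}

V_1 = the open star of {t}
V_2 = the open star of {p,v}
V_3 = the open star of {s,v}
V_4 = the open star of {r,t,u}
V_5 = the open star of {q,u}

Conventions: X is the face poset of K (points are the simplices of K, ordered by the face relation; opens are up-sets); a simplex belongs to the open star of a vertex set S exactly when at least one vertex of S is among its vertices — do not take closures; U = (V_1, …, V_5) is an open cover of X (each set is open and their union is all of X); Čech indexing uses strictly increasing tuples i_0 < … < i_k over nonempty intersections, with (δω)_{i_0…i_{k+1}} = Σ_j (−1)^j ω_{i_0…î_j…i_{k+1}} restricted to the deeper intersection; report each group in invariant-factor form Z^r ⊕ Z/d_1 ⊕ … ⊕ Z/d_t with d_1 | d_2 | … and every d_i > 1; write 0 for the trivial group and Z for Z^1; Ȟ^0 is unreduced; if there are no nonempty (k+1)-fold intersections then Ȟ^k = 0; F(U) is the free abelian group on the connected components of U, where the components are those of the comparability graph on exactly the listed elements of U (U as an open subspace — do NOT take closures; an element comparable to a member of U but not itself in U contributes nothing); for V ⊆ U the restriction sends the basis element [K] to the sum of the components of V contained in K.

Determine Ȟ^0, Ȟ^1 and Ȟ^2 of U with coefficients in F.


Ȟ^0 ≅ Z^2, Ȟ^1 ≅ 0 and Ȟ^2 ≅ 0

nerve of the cover:
  V1={{t},{q,t},{r,t},{t,u},{q,r,t},{q,t,u}} V2={{p},{v},{p,u},{s,v}} V3={{s},{v},{s,v}} V4={{r},{t},{u},{p,u},{q,r},{q,t},{q,u},{r,t},{t,u},{q,r,t},{q,t,u}} V5={{q},{u},{p,u},{q,r},{q,t},{q,u},{t,u},{q,r,t},{q,t,u}}
  V14={{t},{q,t},{r,t},{t,u},{q,r,t},{q,t,u}} V15={{q,t},{t,u},{q,r,t},{q,t,u}} V23={{v},{s,v}} V24={{p,u}} V25={{p,u}} V45={{u},{p,u},{q,r},{q,t},{q,u},{t,u},{q,r,t},{q,t,u}}
  V145={{q,t},{t,u},{q,r,t},{q,t,u}} V245={{p,u}}
components per intersection:
  V1: {{t},{q,t},{r,t},{t,u},{q,r,t},{q,t,u}}
  V2: {{p},{p,u}} {{v},{s,v}}
  V3: {{s},{v},{s,v}}
  V4: {{r},{t},{u},{p,u},{q,r},{q,t},{q,u},{r,t},{t,u},{q,r,t},{q,t,u}}
  V5: {{q},{u},{p,u},{q,r},{q,t},{q,u},{t,u},{q,r,t},{q,t,u}}
  V14: {{t},{q,t},{r,t},{t,u},{q,r,t},{q,t,u}}
  V15: {{q,t},{t,u},{q,r,t},{q,t,u}}
  V23: {{v},{s,v}}
  V24: {{p,u}}
  V25: {{p,u}}
  V45: {{u},{p,u},{q,r},{q,t},{q,u},{t,u},{q,r,t},{q,t,u}}
  V145: {{q,t},{t,u},{q,r,t},{q,t,u}}
  V245: {{p,u}}
C dims 6,6,2; δ0: rk 4, SNF 1^4; δ1: rk 2, SNF 1^2
Ȟ^0 = (6 − 4) − 0 = 2, so Ȟ^0 ≅ Z^2
Ȟ^1 = (6 − 2) − 4 = 0, so Ȟ^1 ≅ 0
Ȟ^2 = (2 − 0) − 2 = 0, so Ȟ^2 ≅ 0


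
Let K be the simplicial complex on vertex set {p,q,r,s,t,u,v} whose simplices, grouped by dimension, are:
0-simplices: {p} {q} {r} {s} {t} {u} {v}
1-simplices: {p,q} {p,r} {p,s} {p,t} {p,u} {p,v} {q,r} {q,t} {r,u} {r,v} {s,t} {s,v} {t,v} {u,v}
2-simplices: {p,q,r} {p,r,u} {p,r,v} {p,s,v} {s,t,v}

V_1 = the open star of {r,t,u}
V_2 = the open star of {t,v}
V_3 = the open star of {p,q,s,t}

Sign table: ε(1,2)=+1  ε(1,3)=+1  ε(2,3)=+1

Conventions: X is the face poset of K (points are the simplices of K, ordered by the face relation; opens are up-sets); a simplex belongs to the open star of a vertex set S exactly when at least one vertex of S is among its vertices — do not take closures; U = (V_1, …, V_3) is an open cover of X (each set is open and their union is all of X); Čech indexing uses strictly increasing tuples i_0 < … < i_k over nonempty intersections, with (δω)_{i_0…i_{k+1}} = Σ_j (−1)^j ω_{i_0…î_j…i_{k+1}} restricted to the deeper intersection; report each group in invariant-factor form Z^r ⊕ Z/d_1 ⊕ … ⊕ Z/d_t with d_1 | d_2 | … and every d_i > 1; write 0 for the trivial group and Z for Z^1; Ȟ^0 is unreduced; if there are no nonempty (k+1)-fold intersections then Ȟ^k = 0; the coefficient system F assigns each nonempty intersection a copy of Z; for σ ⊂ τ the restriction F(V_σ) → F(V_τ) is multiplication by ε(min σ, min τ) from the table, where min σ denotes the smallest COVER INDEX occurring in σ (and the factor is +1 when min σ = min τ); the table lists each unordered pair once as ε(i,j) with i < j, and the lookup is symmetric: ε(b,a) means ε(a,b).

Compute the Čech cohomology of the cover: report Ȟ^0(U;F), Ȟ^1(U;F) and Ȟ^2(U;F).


nerve of the cover:
  V1={{r},{t},{u},{p,r},{p,t},{p,u},{q,r},{q,t},{r,u},{r,v},{s,t},{t,v},{u,v},{p,q,r},{p,r,u},{p,r,v},{s,t,v}} V2={{t},{v},{p,t},{p,v},{q,t},{r,v},{s,t},{s,v},{t,v},{u,v},{p,r,v},{p,s,v},{s,t,v}} V3={{p},{q},{s},{t},{p,q},{p,r},{p,s},{p,t},{p,u},{p,v},{q,r},{q,t},{s,t},{s,v},{t,v},{p,q,r},{p,r,u},{p,r,v},{p,s,v},{s,t,v}}
  V12={{t},{p,t},{q,t},{r,v},{s,t},{t,v},{u,v},{p,r,v},{s,t,v}} V13={{t},{p,r},{p,t},{p,u},{q,r},{q,t},{s,t},{t,v},{p,q,r},{p,r,u},{p,r,v},{s,t,v}} V23={{t},{p,t},{p,v},{q,t},{s,t},{s,v},{t,v},{p,r,v},{p,s,v},{s,t,v}}
  V123={{t},{p,t},{q,t},{s,t},{t,v},{p,r,v},{s,t,v}}
C dims 3,3,1; δ0: rk 2, SNF 1^2; δ1: rk 1, SNF 1^1
Ȟ^0 = (3 − 2) − 0 = 1, so Ȟ^0 ≅ Z
Ȟ^1 = (3 − 1) − 2 = 0, so Ȟ^1 ≅ 0
Ȟ^2 = (1 − 0) − 1 = 0, so Ȟ^2 ≅ 0

Ȟ^0 ≅ Z, Ȟ^1 ≅ 0, Ȟ^2 ≅ 0


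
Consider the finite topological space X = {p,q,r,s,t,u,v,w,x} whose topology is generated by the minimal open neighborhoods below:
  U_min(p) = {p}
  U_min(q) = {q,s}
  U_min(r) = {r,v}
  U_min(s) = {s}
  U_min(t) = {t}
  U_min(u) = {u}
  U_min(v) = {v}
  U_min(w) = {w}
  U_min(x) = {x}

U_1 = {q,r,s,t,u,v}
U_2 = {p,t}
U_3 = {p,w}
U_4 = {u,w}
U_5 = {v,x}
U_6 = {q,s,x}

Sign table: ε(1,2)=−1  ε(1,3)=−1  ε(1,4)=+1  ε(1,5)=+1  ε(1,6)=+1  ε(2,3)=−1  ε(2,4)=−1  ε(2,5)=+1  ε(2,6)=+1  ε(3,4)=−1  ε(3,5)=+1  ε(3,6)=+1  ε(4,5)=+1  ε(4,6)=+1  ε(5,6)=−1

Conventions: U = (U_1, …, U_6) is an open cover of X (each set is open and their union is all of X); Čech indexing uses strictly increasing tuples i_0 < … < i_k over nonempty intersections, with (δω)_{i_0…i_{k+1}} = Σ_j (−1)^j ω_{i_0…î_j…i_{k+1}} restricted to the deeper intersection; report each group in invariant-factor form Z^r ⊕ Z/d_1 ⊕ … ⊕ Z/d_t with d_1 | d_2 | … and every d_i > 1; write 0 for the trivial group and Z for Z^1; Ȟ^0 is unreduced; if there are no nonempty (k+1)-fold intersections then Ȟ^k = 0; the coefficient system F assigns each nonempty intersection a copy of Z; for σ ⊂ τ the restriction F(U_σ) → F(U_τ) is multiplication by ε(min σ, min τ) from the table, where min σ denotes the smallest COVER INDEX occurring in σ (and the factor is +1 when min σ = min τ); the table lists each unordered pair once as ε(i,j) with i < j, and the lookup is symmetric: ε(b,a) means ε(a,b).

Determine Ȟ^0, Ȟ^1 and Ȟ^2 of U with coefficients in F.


Ȟ^0 = 0, Ȟ^1 = Z ⊕ Z/2 and Ȟ^2 = 0

nerve simplices:
  U12={t} U14={u} U15={v} U16={q,s} U23={p} U34={w} U56={x}
C dims 6,7; δ0: rk 6, SNF 1^5·2
degree 0: 6−6−0 = 0 → Ȟ^0 ≅ 0
degree 1: 7−0−6 = 1 plus torsion [2] → Ȟ^1 ≅ Z ⊕ Z/2
degree 2: 0−0−0 = 0 → Ȟ^2 ≅ 0


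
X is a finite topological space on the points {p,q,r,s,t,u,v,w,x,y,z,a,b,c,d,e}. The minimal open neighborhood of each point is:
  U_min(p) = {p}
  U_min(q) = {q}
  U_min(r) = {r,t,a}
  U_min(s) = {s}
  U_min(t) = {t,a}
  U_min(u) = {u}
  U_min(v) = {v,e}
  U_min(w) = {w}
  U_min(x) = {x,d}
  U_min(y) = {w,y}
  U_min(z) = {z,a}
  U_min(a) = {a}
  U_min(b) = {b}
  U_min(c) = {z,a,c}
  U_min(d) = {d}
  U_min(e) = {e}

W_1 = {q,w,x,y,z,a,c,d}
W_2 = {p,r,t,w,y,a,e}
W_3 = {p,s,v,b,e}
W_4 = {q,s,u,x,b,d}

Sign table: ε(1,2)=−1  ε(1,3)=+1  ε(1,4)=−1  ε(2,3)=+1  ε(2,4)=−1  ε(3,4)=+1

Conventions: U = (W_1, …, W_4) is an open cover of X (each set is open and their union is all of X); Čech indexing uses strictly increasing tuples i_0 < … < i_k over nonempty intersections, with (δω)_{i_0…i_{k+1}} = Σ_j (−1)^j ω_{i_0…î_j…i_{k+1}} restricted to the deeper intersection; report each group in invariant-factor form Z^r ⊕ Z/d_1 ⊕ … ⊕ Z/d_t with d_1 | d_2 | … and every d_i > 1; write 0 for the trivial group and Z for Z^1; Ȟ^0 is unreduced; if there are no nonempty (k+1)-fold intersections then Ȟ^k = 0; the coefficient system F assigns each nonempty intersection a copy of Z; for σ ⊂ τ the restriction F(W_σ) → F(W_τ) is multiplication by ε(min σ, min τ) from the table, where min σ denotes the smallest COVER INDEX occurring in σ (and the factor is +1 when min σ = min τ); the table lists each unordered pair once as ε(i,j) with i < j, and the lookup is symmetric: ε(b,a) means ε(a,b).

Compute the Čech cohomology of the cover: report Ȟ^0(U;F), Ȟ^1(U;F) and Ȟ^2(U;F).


Ȟ^0 = Z; Ȟ^1 = Z; Ȟ^2 = 0

nonempty intersections:
  W12={w,y,a} W14={q,x,d} W23={p,e} W34={s,b}
C dims 4,4; δ0: rk 3, SNF 1^3
Ȟ^0: (4−3)−0=1 ⇒ Z
Ȟ^1: (4−0)−3=1 ⇒ Z
Ȟ^2: (0−0)−0=0 ⇒ 0
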